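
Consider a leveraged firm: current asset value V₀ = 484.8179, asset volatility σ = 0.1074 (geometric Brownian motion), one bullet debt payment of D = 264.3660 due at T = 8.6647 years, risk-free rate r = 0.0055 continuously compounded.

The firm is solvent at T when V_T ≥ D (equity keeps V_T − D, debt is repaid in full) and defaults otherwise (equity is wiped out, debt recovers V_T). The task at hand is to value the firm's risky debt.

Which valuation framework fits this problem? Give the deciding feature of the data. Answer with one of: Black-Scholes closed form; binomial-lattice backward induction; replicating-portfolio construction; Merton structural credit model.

Key observation: the asked-for credit quantity lives on the firm's capital structure — asset value, asset volatility, debt face 264.3660 — which is the structural model's domain.

framework: Merton structural credit model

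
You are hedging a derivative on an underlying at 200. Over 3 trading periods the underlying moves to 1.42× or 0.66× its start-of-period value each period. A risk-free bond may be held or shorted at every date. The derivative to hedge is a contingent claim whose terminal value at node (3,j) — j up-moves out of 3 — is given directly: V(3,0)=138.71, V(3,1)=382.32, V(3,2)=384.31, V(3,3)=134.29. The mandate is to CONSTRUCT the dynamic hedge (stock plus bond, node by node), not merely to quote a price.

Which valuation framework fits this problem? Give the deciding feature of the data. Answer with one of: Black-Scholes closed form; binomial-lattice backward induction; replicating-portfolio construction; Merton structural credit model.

Key observation: the task asks for the hedge itself — share and bond holdings at every node of the 3-period tree on spot 200 with factors 1.42/0.66 — which is exactly what the replicating-portfolio construction produces.

framework: replicating-portfolio construction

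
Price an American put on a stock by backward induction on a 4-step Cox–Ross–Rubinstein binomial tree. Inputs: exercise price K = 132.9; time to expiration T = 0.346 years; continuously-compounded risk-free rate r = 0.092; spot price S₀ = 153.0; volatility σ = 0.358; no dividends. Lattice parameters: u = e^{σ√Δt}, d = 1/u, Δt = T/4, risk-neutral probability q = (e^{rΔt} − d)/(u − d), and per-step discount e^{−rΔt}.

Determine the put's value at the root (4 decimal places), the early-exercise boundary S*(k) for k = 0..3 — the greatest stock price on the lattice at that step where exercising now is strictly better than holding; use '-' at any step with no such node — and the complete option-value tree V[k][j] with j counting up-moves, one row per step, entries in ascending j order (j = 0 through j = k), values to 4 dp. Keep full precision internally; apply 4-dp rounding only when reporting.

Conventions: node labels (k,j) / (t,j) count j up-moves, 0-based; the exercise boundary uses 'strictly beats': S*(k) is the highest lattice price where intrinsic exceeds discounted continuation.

price = 3.9787
boundary = - - - 111.5603
tree:
3.9787
7.1441 1.0186
12.5420 2.1021 0.0000
21.3397 4.3381 0.0000 0.0000
32.4888 8.9528 0.0000 0.0000 0.0000

Δt=0.08650  u=1.11103  d=0.90006  q=0.51157  discount=0.99207
step 4 (expiry): payoffs max(K−S,0) = 32.4888 8.9528 0.0000 0.0000 0.0000
step 3: (k=3,j=0): S=111.5603, K−S=21.3397, hold=20.2863 ⇒ V=21.3397 exercise | (k=3,j=1): S=137.7096, K−S=0.0000, hold=4.3381 ⇒ V=4.3381 continue | (k=3,j=2): S=169.9882, K−S=0.0000, hold=0.0000 ⇒ V=0.0000 continue | (k=3,j=3): S=209.8328, K−S=0.0000, hold=0.0000 ⇒ V=0.0000 continue  boundary S*=111.5603
step 2: (k=2,j=0): S=123.9472, K−S=8.9528, hold=12.5420 ⇒ V=12.5420 continue | (k=2,j=1): S=153.0000, K−S=0.0000, hold=2.1021 ⇒ V=2.1021 continue | (k=2,j=2): S=188.8626, K−S=0.0000, hold=0.0000 ⇒ V=0.0000 continue  boundary S*=-
step 1: (k=1,j=0): S=137.7096, K−S=0.0000, hold=7.1441 ⇒ V=7.1441 continue | (k=1,j=1): S=169.9882, K−S=0.0000, hold=1.0186 ⇒ V=1.0186 continue  boundary S*=-
step 0: (k=0,j=0): S=153.0000, K−S=0.0000, hold=3.9787 ⇒ V=3.9787 continue  boundary S*=-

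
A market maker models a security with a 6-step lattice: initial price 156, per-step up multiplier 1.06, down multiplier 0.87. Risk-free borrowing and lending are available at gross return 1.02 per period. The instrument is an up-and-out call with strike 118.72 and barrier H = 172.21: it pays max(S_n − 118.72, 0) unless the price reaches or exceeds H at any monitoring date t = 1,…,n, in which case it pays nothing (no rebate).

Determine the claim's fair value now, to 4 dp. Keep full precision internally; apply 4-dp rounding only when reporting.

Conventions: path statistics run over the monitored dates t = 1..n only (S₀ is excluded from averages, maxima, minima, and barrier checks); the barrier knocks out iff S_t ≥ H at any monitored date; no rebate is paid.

Set p* = 0.7895 (from d < R < u); the path-dependent value is the discounted p*-expectation over all price paths.
Enumerate all 2^6 = 64 price paths (U = up ×1.06, D = down ×0.87); each path with k up-moves has probability p*^k·(1−p*)^(6−k).
DDDDDD: M=135.7200, payoff=0.0000, prob=0.000087
UDDDDD: M=165.3600, payoff=0.0000, prob=0.000326
DUDDDD: M=143.8632, payoff=0.0000, prob=0.000326
UUDDDD: M=175.2816, payoff=0.0000, prob=0.001224
DDUDDD: M=135.7200, payoff=0.0000, prob=0.000326
UDUDDD: M=165.3600, payoff=0.0000, prob=0.001224
DUUDDD: M=152.4950, payoff=0.0000, prob=0.001224
UUUDDD: M=185.7985, payoff=0.0000, prob=0.004591
DDDUDD: M=135.7200, payoff=0.0000, prob=0.000326
UDDUDD: M=165.3600, payoff=0.0000, prob=0.001224
DUDUDD: M=143.8632, payoff=0.0000, prob=0.001224
UUDUDD: M=175.2816, payoff=0.0000, prob=0.004591
DDUUDD: M=135.7200, payoff=0.0000, prob=0.001224
UDUUDD: M=165.3600, payoff=3.6289, prob=0.004591
DUUUDD: M=161.6447, payoff=3.6289, prob=0.004591
UUUUDD: M=196.9464, payoff=0.0000, prob=0.017217
DDDDUD: M=135.7200, payoff=0.0000, prob=0.000326
UDDDUD: M=165.3600, payoff=0.0000, prob=0.001224
DUDDUD: M=143.8632, payoff=0.0000, prob=0.001224
UUDDUD: M=175.2816, payoff=0.0000, prob=0.004591
DDUDUD: M=135.7200, payoff=0.0000, prob=0.001224
UDUDUD: M=165.3600, payoff=3.6289, prob=0.004591
DUUDUD: M=152.4950, payoff=3.6289, prob=0.004591
UUUDUD: M=185.7985, payoff=0.0000, prob=0.017217
DDDUUD: M=135.7200, payoff=0.0000, prob=0.001224
UDDUUD: M=165.3600, payoff=3.6289, prob=0.004591
DUDUUD: M=143.8632, payoff=3.6289, prob=0.004591
UUDUUD: M=175.2816, payoff=0.0000, prob=0.017217
DDUUUD: M=140.6309, payoff=3.6289, prob=0.004591
UDUUUD: M=171.3434, payoff=30.3487, prob=0.017217
DUUUUD: M=171.3434, payoff=30.3487, prob=0.017217
UUUUUD: M=208.7632, payoff=0.0000, prob=0.064565
DDDDDU: M=135.7200, payoff=0.0000, prob=0.000326
UDDDDU: M=165.3600, payoff=0.0000, prob=0.001224
DUDDDU: M=143.8632, payoff=0.0000, prob=0.001224
UUDDDU: M=175.2816, payoff=0.0000, prob=0.004591
DDUDDU: M=135.7200, payoff=0.0000, prob=0.001224
UDUDDU: M=165.3600, payoff=3.6289, prob=0.004591
DUUDDU: M=152.4950, payoff=3.6289, prob=0.004591
UUUDDU: M=185.7985, payoff=0.0000, prob=0.017217
DDDUDU: M=135.7200, payoff=0.0000, prob=0.001224
UDDUDU: M=165.3600, payoff=3.6289, prob=0.004591
DUDUDU: M=143.8632, payoff=3.6289, prob=0.004591
UUDUDU: M=175.2816, payoff=0.0000, prob=0.017217
DDUUDU: M=135.7200, payoff=3.6289, prob=0.004591
UDUUDU: M=165.3600, payoff=30.3487, prob=0.017217
DUUUDU: M=161.6447, payoff=30.3487, prob=0.017217
UUUUDU: M=196.9464, payoff=0.0000, prob=0.064565
DDDDUU: M=135.7200, payoff=0.0000, prob=0.001224
UDDDUU: M=165.3600, payoff=3.6289, prob=0.004591
DUDDUU: M=143.8632, payoff=3.6289, prob=0.004591
UUDDUU: M=175.2816, payoff=0.0000, prob=0.017217
DDUDUU: M=135.7200, payoff=3.6289, prob=0.004591
UDUDUU: M=165.3600, payoff=30.3487, prob=0.017217
DUUDUU: M=152.4950, payoff=30.3487, prob=0.017217
UUUDUU: M=185.7985, payoff=0.0000, prob=0.064565
DDDUUU: M=135.7200, payoff=3.6289, prob=0.004591
UDDUUU: M=165.3600, payoff=30.3487, prob=0.017217
DUDUUU: M=149.0687, payoff=30.3487, prob=0.017217
UUDUUU: M=181.6240, payoff=0.0000, prob=0.064565
DDUUUU: M=149.0687, payoff=30.3487, prob=0.017217
UDUUUU: M=181.6240, payoff=0.0000, prob=0.064565
DUUUUU: M=181.6240, payoff=0.0000, prob=0.064565
UUUUUU: M=221.2890, payoff=0.0000, prob=0.242117
Price = Σ prob·payoff / R^6 = 4.969269 / 1.126162 = 4.4126

price = 4.4126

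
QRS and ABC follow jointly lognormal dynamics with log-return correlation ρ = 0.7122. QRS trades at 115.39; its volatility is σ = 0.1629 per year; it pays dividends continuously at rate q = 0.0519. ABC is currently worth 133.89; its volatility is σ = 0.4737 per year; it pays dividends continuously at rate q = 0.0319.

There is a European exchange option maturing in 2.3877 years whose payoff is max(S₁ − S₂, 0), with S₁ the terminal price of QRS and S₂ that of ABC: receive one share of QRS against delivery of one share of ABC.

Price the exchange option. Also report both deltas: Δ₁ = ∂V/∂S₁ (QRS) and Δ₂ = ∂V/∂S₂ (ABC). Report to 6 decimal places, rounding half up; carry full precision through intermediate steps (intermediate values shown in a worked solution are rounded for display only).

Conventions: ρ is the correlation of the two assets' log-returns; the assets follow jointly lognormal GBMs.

exchange price = 16.150704
Δ1 = 0.424660
Δ2 = -0.245356

σ_eff = √(σ₁² + σ₂² − 2ρσ₁σ₂) = √(0.1629² + 0.4737² − 2·0.7122·0.1629·0.4737) = 0.375517
d₁ = (ln(S₁/S₂) + (q₂ − q₁ + σ_eff²/2)T) / (σ_eff√T) = (ln(115.39/133.89) + (0.0319 − 0.0519 + 0.070507)·2.3877) / 0.580256 = -0.048438
d₂ = d₁ − σ_eff√T = -0.048438 − 0.580256 = -0.628694
N(d₁) = 0.480684,  N(d₂) = 0.264775
V = S₁·e^{−q₁T}·N(d₁) − S₂·e^{−q₂T}·N(d₂) = 49.001472 − 32.850769 = 16.150704
Key observation: no risk-free rate is needed — with the second asset as numeraire the exchange option is a call on the ratio S₁/S₂, and r cancels out of the value.
Δ₁ = e^{−q₁T}·N(d₁) = 0.424660;  Δ₂ = −e^{−q₂T}·N(d₂) = -0.245356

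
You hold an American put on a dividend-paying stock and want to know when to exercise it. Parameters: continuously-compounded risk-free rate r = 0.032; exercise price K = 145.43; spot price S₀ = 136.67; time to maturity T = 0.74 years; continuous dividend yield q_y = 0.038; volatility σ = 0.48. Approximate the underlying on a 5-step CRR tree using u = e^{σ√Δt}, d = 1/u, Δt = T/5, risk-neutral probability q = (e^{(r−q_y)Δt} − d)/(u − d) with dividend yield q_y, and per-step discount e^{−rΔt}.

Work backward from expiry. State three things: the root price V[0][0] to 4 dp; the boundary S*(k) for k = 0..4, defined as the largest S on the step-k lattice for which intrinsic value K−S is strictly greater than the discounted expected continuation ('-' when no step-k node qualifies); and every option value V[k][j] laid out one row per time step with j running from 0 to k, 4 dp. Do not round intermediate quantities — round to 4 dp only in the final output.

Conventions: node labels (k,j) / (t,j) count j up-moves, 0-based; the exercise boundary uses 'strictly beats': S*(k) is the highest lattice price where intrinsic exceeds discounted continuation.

params: Δt=0.14800 u=1.20281 d=0.83139 q=0.45158 e^(-rΔt)=0.99528
t_5 payoffs: 91.1438 66.8914 31.8043 0.0000 0.0000 0.0000
t_4: node(4,0) S=65.2960 payoff=80.1340 vs cont=79.8131 → 80.1340 [stop]  node(4,1) S=94.4669 payoff=50.9631 vs cont=50.8057 → 50.9631 [stop]  node(4,2) S=136.6700 payoff=8.7600 vs cont=17.3598 → 17.3598 [wait]  node(4,3) S=197.7273 payoff=0.0000 vs cont=0.0000 → 0.0000 [wait]  node(4,4) S=286.0618 payoff=0.0000 vs cont=0.0000 → 0.0000 [wait]  ⇒ S*(4)=94.4669
t_3: node(3,0) S=78.5386 payoff=66.8914 vs cont=66.6447 → 66.8914 [stop]  node(3,1) S=113.6257 payoff=31.8043 vs cont=35.6196 → 35.6196 [wait]  node(3,2) S=164.3879 payoff=0.0000 vs cont=9.4756 → 9.4756 [wait]  node(3,3) S=237.8281 payoff=0.0000 vs cont=0.0000 → 0.0000 [wait]  ⇒ S*(3)=78.5386
t_2: node(2,0) S=94.4669 payoff=50.9631 vs cont=52.5205 → 52.5205 [wait]  node(2,1) S=136.6700 payoff=8.7600 vs cont=23.7010 → 23.7010 [wait]  node(2,2) S=197.7273 payoff=0.0000 vs cont=5.1721 → 5.1721 [wait]  ⇒ S*(2)=-
t_1: node(1,0) S=113.6257 payoff=31.8043 vs cont=39.3196 → 39.3196 [wait]  node(1,1) S=164.3879 payoff=0.0000 vs cont=15.2614 → 15.2614 [wait]  ⇒ S*(1)=-
t_0: node(0,0) S=136.6700 payoff=8.7600 vs cont=28.3210 → 28.3210 [wait]  ⇒ S*(0)=-

price = 28.3210
boundary = - - - 78.5386 94.4669
tree:
28.3210
39.3196 15.2614
52.5205 23.7010 5.1721
66.8914 35.6196 9.4756 0.0000
80.1340 50.9631 17.3598 0.0000 0.0000
91.1438 66.8914 31.8043 0.0000 0.0000 0.0000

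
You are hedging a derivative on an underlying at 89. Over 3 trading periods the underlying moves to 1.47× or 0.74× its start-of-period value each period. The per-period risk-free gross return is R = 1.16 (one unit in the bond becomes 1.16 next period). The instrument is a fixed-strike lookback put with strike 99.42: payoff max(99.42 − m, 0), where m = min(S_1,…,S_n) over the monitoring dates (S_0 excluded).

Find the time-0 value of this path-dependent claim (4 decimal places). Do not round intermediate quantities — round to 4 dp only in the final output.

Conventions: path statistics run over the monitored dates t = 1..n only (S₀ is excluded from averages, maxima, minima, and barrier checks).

Under the martingale measure an up-move has probability p* = 0.5753; value the claim as the probability-weighted average of per-path payoffs, discounted 3 periods at R = 1.16.
Enumerate all 2^3 = 8 price paths (U = up ×1.47, D = down ×0.74); each path with k up-moves has probability p*^k·(1−p*)^(3−k).
DDD: m=36.0649, payoff=63.3551, prob=0.076580
UDD: m=71.6425, payoff=27.7775, prob=0.103754
DUD: m=65.8600, payoff=33.5600, prob=0.103754
UUD: m=130.8300, payoff=0.0000, prob=0.140570
DDU: m=48.7364, payoff=50.6836, prob=0.103754
UDU: m=96.8142, payoff=2.6058, prob=0.140570
DUU: m=65.8600, payoff=33.5600, prob=0.140570
UUU: m=130.8300, payoff=0.0000, prob=0.190449
Price = Σ prob·payoff / R^3 = 21.558175 / 1.560896 = 13.8114

price = 13.8114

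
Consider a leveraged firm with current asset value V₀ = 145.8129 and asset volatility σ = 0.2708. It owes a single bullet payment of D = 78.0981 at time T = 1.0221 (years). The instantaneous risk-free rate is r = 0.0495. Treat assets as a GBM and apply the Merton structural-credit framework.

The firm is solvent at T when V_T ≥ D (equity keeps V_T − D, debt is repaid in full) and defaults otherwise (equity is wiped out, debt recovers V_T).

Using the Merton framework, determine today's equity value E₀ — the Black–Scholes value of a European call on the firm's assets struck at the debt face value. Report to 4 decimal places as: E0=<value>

E0=71.6308

With assets at 145.8129 and a single debt payment of 78.0981 at 1.0221 years:
d₁ = [ln(V₀/D) + (r + σ²/2)T] / (σ√T)
   = [ln(145.8129/78.0981) + (0.0495 + 0.5·0.2708²)·1.0221] / (0.2708·√1.0221)
   = [0.624359 + 0.088071] / 0.273776 = 2.602234
d₂ = d₁ − σ√T = 2.602234 − 0.273776 = 2.328458
N(d₁) = 0.995369,  N(d₂) = 0.990056,  e^(−rT) = 0.950665
E₀ = V₀·N(d₁) − D·e^(−rT)·N(d₂)
   = 145.8129·0.995369 − 78.0981·0.950665·0.990056 = 71.630836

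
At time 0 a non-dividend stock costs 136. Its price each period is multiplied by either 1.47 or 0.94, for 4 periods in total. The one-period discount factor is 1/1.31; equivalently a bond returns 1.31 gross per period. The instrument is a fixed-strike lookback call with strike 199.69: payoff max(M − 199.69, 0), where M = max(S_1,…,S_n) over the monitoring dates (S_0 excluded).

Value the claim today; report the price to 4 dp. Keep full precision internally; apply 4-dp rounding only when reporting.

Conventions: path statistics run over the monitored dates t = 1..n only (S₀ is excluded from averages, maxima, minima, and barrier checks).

With p* = (R−d)/(u−d) = 0.6981, sum probability × payoff across the paths and divide by R^4.
Enumerate all 2^4 = 16 price paths (U = up ×1.47, D = down ×0.94); each path with k up-moves has probability p*^k·(1−p*)^(4−k).
DDDD: M=127.8400, payoff=0.0000, prob=0.008306
UDDD: M=199.9200, payoff=0.2300, prob=0.019207
DUDD: M=187.9248, payoff=0.0000, prob=0.019207
UUDD: M=293.8824, payoff=94.1924, prob=0.044416
DDUD: M=176.6493, payoff=0.0000, prob=0.019207
UDUD: M=276.2495, payoff=76.5595, prob=0.044416
DUUD: M=276.2495, payoff=76.5595, prob=0.044416
UUUD: M=432.0071, payoff=232.3171, prob=0.102712
DDDU: M=166.0504, payoff=0.0000, prob=0.019207
UDDU: M=259.6745, payoff=59.9845, prob=0.044416
DUDU: M=259.6745, payoff=59.9845, prob=0.044416
UUDU: M=406.0867, payoff=206.3967, prob=0.102712
DDUU: M=259.6745, payoff=59.9845, prob=0.044416
UDUU: M=406.0867, payoff=206.3967, prob=0.102712
DUUU: M=406.0867, payoff=206.3967, prob=0.102712
UUUU: M=635.0505, payoff=435.3605, prob=0.237522
Price = Σ prob·payoff / R^4 = 209.849531 / 2.944999 = 71.2562

price = 71.2562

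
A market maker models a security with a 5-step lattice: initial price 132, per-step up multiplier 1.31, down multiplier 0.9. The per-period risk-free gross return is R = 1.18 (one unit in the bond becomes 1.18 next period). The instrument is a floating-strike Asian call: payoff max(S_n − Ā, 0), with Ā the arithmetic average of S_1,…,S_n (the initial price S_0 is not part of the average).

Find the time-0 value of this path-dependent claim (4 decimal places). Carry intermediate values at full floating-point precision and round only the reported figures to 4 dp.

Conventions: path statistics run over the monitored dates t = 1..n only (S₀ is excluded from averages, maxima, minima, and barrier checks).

price = 35.0125

With p* = (R−d)/(u−d) = 0.6829, sum probability × payoff across the paths and divide by R^5.
Enumerate all 2^5 = 32 price paths (U = up ×1.31, D = down ×0.9); each path with k up-moves has probability p*^k·(1−p*)^(5−k).
DDDDD: Ā=97.2996, payoff=0.0000, prob=0.003205
UDDDD: Ā=141.6249, payoff=0.0000, prob=0.006903
DUDDD: Ā=130.8009, payoff=0.0000, prob=0.006903
UUDDD: Ā=190.3880, payoff=0.0000, prob=0.014867
DDUDD: Ā=121.0593, payoff=0.0000, prob=0.006903
UDUDD: Ā=176.2086, payoff=0.0000, prob=0.014867
DUUDD: Ā=165.3846, payoff=0.0000, prob=0.014867
UUUDD: Ā=240.7265, payoff=0.0000, prob=0.032021
DDDUD: Ā=112.2919, payoff=1.1609, prob=0.006903
UDDUD: Ā=163.4471, payoff=1.6898, prob=0.014867
DUDUD: Ā=152.6231, payoff=12.5138, prob=0.014867
UUDUD: Ā=222.1514, payoff=18.2145, prob=0.032021
DDUUD: Ā=142.8815, payoff=22.2554, prob=0.014867
UDUUD: Ā=207.9720, payoff=32.3939, prob=0.032021
DUUUD: Ā=197.1480, payoff=43.2179, prob=0.032021
UUUUD: Ā=286.9598, payoff=62.9061, prob=0.068969
DDDDU: Ā=104.4012, payoff=9.0516, prob=0.006903
UDDDU: Ā=151.9618, payoff=13.1751, prob=0.014867
DUDDU: Ā=141.1378, payoff=23.9991, prob=0.014867
UUDDU: Ā=205.4338, payoff=34.9321, prob=0.032021
DDUDU: Ā=131.3962, payoff=33.7407, prob=0.014867
UDUDU: Ā=191.2544, payoff=49.1115, prob=0.032021
DUUDU: Ā=180.4304, payoff=59.9355, prob=0.032021
UUUDU: Ā=262.6265, payoff=87.2394, prob=0.068969
DDDUU: Ā=122.6287, payoff=42.5082, prob=0.014867
UDDUU: Ā=178.4929, payoff=61.8730, prob=0.032021
DUDUU: Ā=167.6689, payoff=72.6970, prob=0.032021
UUDUU: Ā=244.0514, payoff=105.8145, prob=0.068969
DDUUU: Ā=157.9273, payoff=82.4386, prob=0.032021
UDUUU: Ā=229.8720, payoff=119.9939, prob=0.068969
DUUUU: Ā=219.0480, payoff=130.8179, prob=0.068969
UUUUU: Ā=318.8365, payoff=190.4128, prob=0.148549
Price = Σ prob·payoff / R^5 = 80.100068 / 2.287758 = 35.0125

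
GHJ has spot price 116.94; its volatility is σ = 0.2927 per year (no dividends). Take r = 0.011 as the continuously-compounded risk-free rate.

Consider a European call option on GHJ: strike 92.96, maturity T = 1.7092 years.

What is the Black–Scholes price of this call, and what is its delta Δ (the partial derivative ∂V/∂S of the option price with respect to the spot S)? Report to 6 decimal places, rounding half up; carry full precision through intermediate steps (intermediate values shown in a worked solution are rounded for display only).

σ√T = 0.2927·√1.7092 = 0.382665
d₁ = (ln(S/K) + (r+σ²/2)T) / (σ√T) = (ln(116.94/92.96) + (0.011+0.2927²/2)·1.7092) / 0.382665 = (0.229492 + 0.092018) / 0.382665 = 0.840184
d₂ = d₁ − σ√T = 0.840184 − 0.382665 = 0.457519
e^{−rT} = 0.981374
N(d₁) = 0.799597,  N(d₂) = 0.676351
Call price V = S·N(d₁) − K·e^{−rT}·N(d₂) = 93.504915 − 61.702515 = 31.802400
Δ = N(d₁) = 0.799597

price = 31.802400
Δ = 0.799597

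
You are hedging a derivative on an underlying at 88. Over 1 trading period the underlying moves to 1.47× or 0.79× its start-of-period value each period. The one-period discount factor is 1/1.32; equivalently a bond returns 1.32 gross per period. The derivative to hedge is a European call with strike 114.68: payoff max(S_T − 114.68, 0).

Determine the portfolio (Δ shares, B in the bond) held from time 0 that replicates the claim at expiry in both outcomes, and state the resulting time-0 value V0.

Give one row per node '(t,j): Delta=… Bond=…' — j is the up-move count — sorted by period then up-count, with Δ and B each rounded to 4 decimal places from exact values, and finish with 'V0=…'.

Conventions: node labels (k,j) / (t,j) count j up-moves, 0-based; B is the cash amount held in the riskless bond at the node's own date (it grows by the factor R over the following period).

No-arbitrage ⇒ martingale measure with p* = (R−d)/(u−d) = 0.7794.
At maturity the claim pays: V(1,0)=0.0000, V(1,1)=14.6800
  t=0,j=0: stock 88.0000 → up 129.3600 (V=14.6800), down 69.5200 (V=0.0000). Price 8.6680; hedge Δ=0.2453, bond B=-12.9202.
Verification: the root portfolio costs Δ(0,0)·S0 + B(0,0) = 8.6680, matching V0.

(0,0): Delta=0.2453 Bond=-12.9202
V0=8.6680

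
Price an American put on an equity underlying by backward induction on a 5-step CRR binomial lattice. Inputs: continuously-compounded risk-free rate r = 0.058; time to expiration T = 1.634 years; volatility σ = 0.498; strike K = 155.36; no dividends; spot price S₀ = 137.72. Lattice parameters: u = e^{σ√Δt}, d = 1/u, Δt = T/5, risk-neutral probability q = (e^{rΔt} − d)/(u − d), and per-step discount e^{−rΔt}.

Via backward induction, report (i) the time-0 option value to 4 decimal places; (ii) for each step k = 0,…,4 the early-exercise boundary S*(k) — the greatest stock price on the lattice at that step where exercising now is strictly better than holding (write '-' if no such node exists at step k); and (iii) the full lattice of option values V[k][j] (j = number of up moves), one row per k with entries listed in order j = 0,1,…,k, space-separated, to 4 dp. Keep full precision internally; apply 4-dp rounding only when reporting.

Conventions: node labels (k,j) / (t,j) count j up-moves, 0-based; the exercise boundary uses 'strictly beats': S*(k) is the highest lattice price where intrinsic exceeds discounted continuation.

price = 39.6708
boundary = - - 77.9327 58.6247 77.9327
tree:
39.6708
56.5434 21.7006
77.4273 34.6087 7.5950
96.7353 53.2272 14.3996 0.0000
111.2597 77.4273 27.3008 0.0000 0.0000
122.1856 96.7353 51.7604 0.0000 0.0000 0.0000

Δt=0.32680, u=1.32935, d=0.75225, q=0.46246, disc=e^(-rΔt)=0.98122
k=5 terminal: V=max(K-S,0) → 122.1856 96.7353 51.7604 0.0000 0.0000 0.0000
k=4: j=0 S=44.1003 intr=111.2597 cont=108.3426 V=111.2597[EX]; j=1 S=77.9327 intr=77.4273 cont=74.5103 V=77.4273[EX]; j=2 S=137.7200 intr=17.6400 cont=27.3008 V=27.3008[hold]; j=3 S=243.3742 intr=0.0000 cont=0.0000 V=0.0000[hold]; j=4 S=430.0828 intr=0.0000 cont=0.0000 V=0.0000[hold]  S*(4)=77.9327
k=3: j=0 S=58.6247 intr=96.7353 cont=93.8183 V=96.7353[EX]; j=1 S=103.5996 intr=51.7604 cont=53.2272 V=53.2272[hold]; j=2 S=183.0778 intr=0.0000 cont=14.3996 V=14.3996[hold]; j=3 S=323.5291 intr=0.0000 cont=0.0000 V=0.0000[hold]  S*(3)=58.6247
k=2: j=0 S=77.9327 intr=77.4273 cont=75.1759 V=77.4273[EX]; j=1 S=137.7200 intr=17.6400 cont=34.6087 V=34.6087[hold]; j=2 S=243.3742 intr=0.0000 cont=7.5950 V=7.5950[hold]  S*(2)=77.9327
k=1: j=0 S=103.5996 intr=51.7604 cont=56.5434 V=56.5434[hold]; j=1 S=183.0778 intr=0.0000 cont=21.7006 V=21.7006[hold]  S*(1)=-
k=0: j=0 S=137.7200 intr=17.6400 cont=39.6708 V=39.6708[hold]  S*(0)=-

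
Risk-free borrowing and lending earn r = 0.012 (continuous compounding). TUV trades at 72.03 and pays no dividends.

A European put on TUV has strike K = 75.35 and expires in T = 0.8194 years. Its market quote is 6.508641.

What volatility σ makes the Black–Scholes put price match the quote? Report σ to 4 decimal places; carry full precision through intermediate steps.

sigma = 0.1934

At σ = 0.1934 the Black–Scholes value reproduces the quote:
σ√T = 0.1934·√0.8194 = 0.175067
d₁ = (ln(S/K) + (r+σ²/2)T) / (σ√T) = (ln(72.03/75.35) + (0.012+0.1934²/2)·0.8194) / 0.175067 = (-0.045061 + 0.025157) / 0.175067 = -0.113695
d₂ = d₁ − σ√T = -0.113695 − 0.175067 = -0.288762
e^{−rT} = 0.990215
N(−d₁) = 0.545260,  N(−d₂) = 0.613618
V = K·e^{−rT}·N(−d₂) − S·N(−d₁) = 45.783723 − 39.275083 = 6.508641 (the quoted price), and the Black–Scholes price is strictly increasing in σ, so σ is unique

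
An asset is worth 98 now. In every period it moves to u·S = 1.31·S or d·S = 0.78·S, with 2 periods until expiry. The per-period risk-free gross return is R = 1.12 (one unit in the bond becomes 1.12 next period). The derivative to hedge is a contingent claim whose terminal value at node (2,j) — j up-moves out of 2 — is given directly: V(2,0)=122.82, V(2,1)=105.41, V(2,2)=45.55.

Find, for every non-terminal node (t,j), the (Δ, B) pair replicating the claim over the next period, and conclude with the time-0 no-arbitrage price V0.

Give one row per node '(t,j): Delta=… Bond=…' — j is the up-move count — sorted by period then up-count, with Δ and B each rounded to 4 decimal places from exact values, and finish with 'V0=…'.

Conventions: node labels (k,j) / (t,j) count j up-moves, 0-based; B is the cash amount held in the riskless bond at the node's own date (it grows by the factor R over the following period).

(0,0): Delta=-0.7674 Bond=141.3831
(1,0): Delta=-0.4297 Bond=132.5377
(1,1): Delta=-0.8798 Bond=172.7731
V0=66.1775

Under the risk-neutral measure, an up-move has probability p* = (R−d)/(u−d) = 0.6415 and values discount at R = 1.12.
Payoffs at expiry: V(2,0)=122.8200, V(2,1)=105.4100, V(2,2)=45.5500
(1,0): S=76.4400. Δ = (V_up−V_dn)/(S_up−S_dn) = (105.4100−122.8200)/(100.1364−59.6232) = -0.4297. V = [p*·105.4100 + (1−p*)·122.8200]/1.12 = 99.6887. B = V − Δ·S = 132.5377.
(1,1): S=128.3800. Δ = (V_up−V_dn)/(S_up−S_dn) = (45.5500−105.4100)/(168.1778−100.1364) = -0.8798. V = [p*·45.5500 + (1−p*)·105.4100]/1.12 = 59.8297. B = V − Δ·S = 172.7731.
(0,0): S=98.0000. Δ = (V_up−V_dn)/(S_up−S_dn) = (59.8297−99.6887)/(128.3800−76.4400) = -0.7674. V = [p*·59.8297 + (1−p*)·99.6887]/1.12 = 66.1775. B = V − Δ·S = 141.3831.
Sanity check at the root: Δ(0,0)·S0 + B(0,0) reproduces V0 = 66.1775.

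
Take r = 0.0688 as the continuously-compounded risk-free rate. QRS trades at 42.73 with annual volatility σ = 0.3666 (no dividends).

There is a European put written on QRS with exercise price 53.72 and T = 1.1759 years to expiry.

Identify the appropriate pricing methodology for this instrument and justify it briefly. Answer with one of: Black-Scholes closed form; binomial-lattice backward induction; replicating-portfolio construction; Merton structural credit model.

Key observation: a European claim on QRS (strike 53.72) — a lognormal (GBM) underlying with constant rate and volatility — has an exact closed-form value; no lattice or capital structure is involved.

framework: Black-Scholes closed form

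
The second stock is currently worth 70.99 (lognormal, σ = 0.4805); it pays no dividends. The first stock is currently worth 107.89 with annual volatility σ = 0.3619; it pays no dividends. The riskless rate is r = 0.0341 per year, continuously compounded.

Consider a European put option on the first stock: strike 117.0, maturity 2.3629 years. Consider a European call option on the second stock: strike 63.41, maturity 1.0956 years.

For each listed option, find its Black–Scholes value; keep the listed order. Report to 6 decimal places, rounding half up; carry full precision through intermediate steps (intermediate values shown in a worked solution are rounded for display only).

price(the first stock put K=117.0) = 23.671150
price(the second stock call K=63.41) = 18.631914

[the first stock put K=117.0]
σ√T = 0.3619·√2.3629 = 0.556303
d₁ = (ln(S/K) + (r+σ²/2)T) / (σ√T) = (ln(107.89/117.0) + (0.0341+0.3619²/2)·2.3629) / 0.556303 = (-0.081062 + 0.235311) / 0.556303 = 0.277276
d₂ = d₁ − σ√T = 0.277276 − 0.556303 = -0.279027
e^{−rT} = 0.922586
N(−d₁) = 0.390784,  N(−d₂) = 0.609888
price = K·e^{−rT}·N(−d₂) − S·N(−d₁) = 65.832836 − 42.161686 = 23.671150
[the second stock call K=63.41]
σ√T = 0.4805·√1.0956 = 0.502944
d₁ = (ln(S/K) + (r+σ²/2)T) / (σ√T) = (ln(70.99/63.41) + (0.0341+0.4805²/2)·1.0956) / 0.502944 = (0.112917 + 0.163836) / 0.502944 = 0.550268
d₂ = d₁ − σ√T = 0.550268 − 0.502944 = 0.047324
e^{−rT} = 0.963329
N(d₁) = 0.708932,  N(d₂) = 0.518872
price = S·N(d₁) − K·e^{−rT}·N(d₂) = 50.327086 − 31.695172 = 18.631914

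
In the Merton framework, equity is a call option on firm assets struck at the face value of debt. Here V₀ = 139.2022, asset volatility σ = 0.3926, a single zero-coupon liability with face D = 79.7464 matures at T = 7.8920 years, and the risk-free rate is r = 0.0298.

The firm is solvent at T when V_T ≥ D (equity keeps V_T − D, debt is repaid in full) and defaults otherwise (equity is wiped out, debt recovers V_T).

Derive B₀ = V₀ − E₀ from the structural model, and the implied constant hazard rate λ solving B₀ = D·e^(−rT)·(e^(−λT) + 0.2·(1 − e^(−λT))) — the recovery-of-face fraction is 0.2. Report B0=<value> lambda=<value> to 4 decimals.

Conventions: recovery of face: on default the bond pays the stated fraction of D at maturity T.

B0=49.9035 lambda=0.0382

Equity is a call on the firm's assets struck at D = 79.7464:
d₁ = [ln(V₀/D) + (r + σ²/2)T] / (σ√T)
   = [ln(139.2022/79.7464) + (0.0298 + 0.5·0.3926²)·7.8920] / (0.3926·√7.8920)
   = [0.557076 + 0.843397] / 1.102920 = 1.269787
d₂ = d₁ − σ√T = 1.269787 − 1.102920 = 0.166868
N(d₁) = 0.897920,  N(d₂) = 0.566263,  e^(−rT) = 0.790427
E₀ = V₀·N(d₁) − D·e^(−rT)·N(d₂)
   = 139.2022·0.897920 − 79.7464·0.790427·0.566263 = 89.298745
B₀ = V₀ − E₀ = 139.2022 − 89.298745 = 49.903455
e^(−λT) = (B₀·e^(rT)/D − 0.2)/(1 − 0.2) = (49.9035·1.265138/79.7464 − 0.2)/0.8 = 0.73961895
λ = −ln(0.73961895)/7.8920 = 0.038218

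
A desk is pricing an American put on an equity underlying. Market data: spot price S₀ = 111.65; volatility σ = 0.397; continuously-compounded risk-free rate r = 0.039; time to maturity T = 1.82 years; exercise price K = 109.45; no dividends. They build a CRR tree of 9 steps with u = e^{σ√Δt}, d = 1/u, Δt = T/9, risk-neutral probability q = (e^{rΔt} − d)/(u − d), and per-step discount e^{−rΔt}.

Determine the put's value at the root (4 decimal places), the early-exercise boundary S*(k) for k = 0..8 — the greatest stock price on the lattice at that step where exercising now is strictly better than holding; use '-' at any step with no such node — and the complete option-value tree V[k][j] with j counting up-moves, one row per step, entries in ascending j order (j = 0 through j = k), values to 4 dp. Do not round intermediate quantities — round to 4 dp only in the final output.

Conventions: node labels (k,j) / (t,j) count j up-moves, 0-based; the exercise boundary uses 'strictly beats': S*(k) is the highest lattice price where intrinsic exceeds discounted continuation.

price = 19.4009
boundary = - - - - 54.6669 65.3519 54.6669 65.3519 78.1253
tree:
19.4009
26.3064 12.1675
34.6834 17.5778 6.4501
44.3292 24.7055 10.0712 2.5955
54.7831 33.6272 15.3545 4.4580 0.6008
63.7210 44.0981 22.7291 7.5410 1.1590 0.0000
71.1977 54.7831 32.4195 12.5042 2.2360 0.0000 0.0000
77.4519 63.7210 44.0981 20.1801 4.3137 0.0000 0.0000 0.0000
82.6835 71.1977 54.7831 31.3247 8.3220 0.0000 0.0000 0.0000 0.0000
87.0598 77.4519 63.7210 44.0981 16.0547 0.0000 0.0000 0.0000 0.0000 0.0000

Δt=0.20222  u=1.19546  d=0.83650  q=0.47754  discount=0.99214
step 9 (expiry): payoffs max(K−S,0) = 87.0598 77.4519 63.7210 44.0981 16.0547 0.0000 0.0000 0.0000 0.0000 0.0000
step 8: (k=8,j=0): S=26.7665, K−S=82.6835, hold=81.8237 ⇒ V=82.6835 exercise | (k=8,j=1): S=38.2523, K−S=71.1977, hold=70.3379 ⇒ V=71.1977 exercise | (k=8,j=2): S=54.6669, K−S=54.7831, hold=53.9233 ⇒ V=54.7831 exercise | (k=8,j=3): S=78.1253, K−S=31.3247, hold=30.4649 ⇒ V=31.3247 exercise | (k=8,j=4): S=111.6500, K−S=0.0000, hold=8.3220 ⇒ V=8.3220 continue | (k=8,j=5): S=159.5606, K−S=0.0000, hold=0.0000 ⇒ V=0.0000 continue | (k=8,j=6): S=228.0303, K−S=0.0000, hold=0.0000 ⇒ V=0.0000 continue | (k=8,j=7): S=325.8814, K−S=0.0000, hold=0.0000 ⇒ V=0.0000 continue | (k=8,j=8): S=465.7218, K−S=0.0000, hold=0.0000 ⇒ V=0.0000 continue  boundary S*=78.1253
step 7: (k=7,j=0): S=31.9981, K−S=77.4519, hold=76.5921 ⇒ V=77.4519 exercise | (k=7,j=1): S=45.7290, K−S=63.7210, hold=62.8612 ⇒ V=63.7210 exercise | (k=7,j=2): S=65.3519, K−S=44.0981, hold=43.2383 ⇒ V=44.0981 exercise | (k=7,j=3): S=93.3953, K−S=16.0547, hold=20.1801 ⇒ V=20.1801 continue | (k=7,j=4): S=133.4726, K−S=0.0000, hold=4.3137 ⇒ V=4.3137 continue | (k=7,j=5): S=190.7476, K−S=0.0000, hold=0.0000 ⇒ V=0.0000 continue | (k=7,j=6): S=272.6002, K−S=0.0000, hold=0.0000 ⇒ V=0.0000 continue | (k=7,j=7): S=389.5768, K−S=0.0000, hold=0.0000 ⇒ V=0.0000 continue  boundary S*=65.3519
step 6: (k=6,j=0): S=38.2523, K−S=71.1977, hold=70.3379 ⇒ V=71.1977 exercise | (k=6,j=1): S=54.6669, K−S=54.7831, hold=53.9233 ⇒ V=54.7831 exercise | (k=6,j=2): S=78.1253, K−S=31.3247, hold=32.4195 ⇒ V=32.4195 continue | (k=6,j=3): S=111.6500, K−S=0.0000, hold=12.5042 ⇒ V=12.5042 continue | (k=6,j=4): S=159.5606, K−S=0.0000, hold=2.2360 ⇒ V=2.2360 continue | (k=6,j=5): S=228.0303, K−S=0.0000, hold=0.0000 ⇒ V=0.0000 continue | (k=6,j=6): S=325.8814, K−S=0.0000, hold=0.0000 ⇒ V=0.0000 continue  boundary S*=54.6669
step 5: (k=5,j=0): S=45.7290, K−S=63.7210, hold=62.8612 ⇒ V=63.7210 exercise | (k=5,j=1): S=65.3519, K−S=44.0981, hold=43.7570 ⇒ V=44.0981 exercise | (k=5,j=2): S=93.3953, K−S=16.0547, hold=22.7291 ⇒ V=22.7291 continue | (k=5,j=3): S=133.4726, K−S=0.0000, hold=7.5410 ⇒ V=7.5410 continue | (k=5,j=4): S=190.7476, K−S=0.0000, hold=1.1590 ⇒ V=1.1590 continue | (k=5,j=5): S=272.6002, K−S=0.0000, hold=0.0000 ⇒ V=0.0000 continue  boundary S*=65.3519
step 4: (k=4,j=0): S=54.6669, K−S=54.7831, hold=53.9233 ⇒ V=54.7831 exercise | (k=4,j=1): S=78.1253, K−S=31.3247, hold=33.6272 ⇒ V=33.6272 continue | (k=4,j=2): S=111.6500, K−S=0.0000, hold=15.3545 ⇒ V=15.3545 continue | (k=4,j=3): S=159.5606, K−S=0.0000, hold=4.4580 ⇒ V=4.4580 continue | (k=4,j=4): S=228.0303, K−S=0.0000, hold=0.6008 ⇒ V=0.6008 continue  boundary S*=54.6669
step 3: (k=3,j=0): S=65.3519, K−S=44.0981, hold=44.3292 ⇒ V=44.3292 continue | (k=3,j=1): S=93.3953, K−S=16.0547, hold=24.7055 ⇒ V=24.7055 continue | (k=3,j=2): S=133.4726, K−S=0.0000, hold=10.0712 ⇒ V=10.0712 continue | (k=3,j=3): S=190.7476, K−S=0.0000, hold=2.5955 ⇒ V=2.5955 continue  boundary S*=-
step 2: (k=2,j=0): S=78.1253, K−S=31.3247, hold=34.6834 ⇒ V=34.6834 continue | (k=2,j=1): S=111.6500, K−S=0.0000, hold=17.5778 ⇒ V=17.5778 continue | (k=2,j=2): S=159.5606, K−S=0.0000, hold=6.4501 ⇒ V=6.4501 continue  boundary S*=-
step 1: (k=1,j=0): S=93.3953, K−S=16.0547, hold=26.3064 ⇒ V=26.3064 continue | (k=1,j=1): S=133.4726, K−S=0.0000, hold=12.1675 ⇒ V=12.1675 continue  boundary S*=-
step 0: (k=0,j=0): S=111.6500, K−S=0.0000, hold=19.4009 ⇒ V=19.4009 continue  boundary S*=-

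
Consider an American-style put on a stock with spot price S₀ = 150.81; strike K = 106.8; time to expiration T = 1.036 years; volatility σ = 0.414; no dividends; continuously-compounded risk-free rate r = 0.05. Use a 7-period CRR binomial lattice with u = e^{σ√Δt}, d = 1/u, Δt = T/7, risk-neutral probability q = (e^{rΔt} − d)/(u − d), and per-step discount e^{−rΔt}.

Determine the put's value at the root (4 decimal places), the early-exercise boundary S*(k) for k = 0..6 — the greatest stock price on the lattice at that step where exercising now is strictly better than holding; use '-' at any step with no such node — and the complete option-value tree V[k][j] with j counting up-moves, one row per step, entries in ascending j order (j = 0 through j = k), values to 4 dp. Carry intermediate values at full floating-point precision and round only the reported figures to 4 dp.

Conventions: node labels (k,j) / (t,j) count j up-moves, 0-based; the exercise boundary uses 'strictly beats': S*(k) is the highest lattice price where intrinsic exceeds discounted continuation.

Δt=0.14800, u=1.17265, d=0.85277, q=0.48349, disc=e^(-rΔt)=0.99263
k=7 terminal: V=max(K-S,0) → 57.3413 38.7886 13.2764 0.0000 0.0000 0.0000 0.0000 0.0000
k=6: j=0 S=57.9979 intr=48.8021 cont=48.0147 V=48.8021[EX]; j=1 S=79.7538 intr=27.0462 cont=26.2588 V=27.0462[EX]; j=2 S=109.6708 intr=0.0000 cont=6.8069 V=6.8069[hold]; j=3 S=150.8100 intr=0.0000 cont=0.0000 V=0.0000[hold]; j=4 S=207.3812 intr=0.0000 cont=0.0000 V=0.0000[hold]; j=5 S=285.1732 intr=0.0000 cont=0.0000 V=0.0000[hold]; j=6 S=392.1462 intr=0.0000 cont=0.0000 V=0.0000[hold]  S*(6)=79.7538
k=5: j=0 S=68.0114 intr=38.7886 cont=38.0012 V=38.7886[EX]; j=1 S=93.5236 intr=13.2764 cont=17.1335 V=17.1335[hold]; j=2 S=128.6058 intr=0.0000 cont=3.4899 V=3.4899[hold]; j=3 S=176.8478 intr=0.0000 cont=0.0000 V=0.0000[hold]; j=4 S=243.1863 intr=0.0000 cont=0.0000 V=0.0000[hold]; j=5 S=334.4093 intr=0.0000 cont=0.0000 V=0.0000[hold]  S*(5)=68.0114
k=4: j=0 S=79.7538 intr=27.0462 cont=28.1099 V=28.1099[hold]; j=1 S=109.6708 intr=0.0000 cont=10.4593 V=10.4593[hold]; j=2 S=150.8100 intr=0.0000 cont=1.7893 V=1.7893[hold]; j=3 S=207.3812 intr=0.0000 cont=0.0000 V=0.0000[hold]; j=4 S=285.1732 intr=0.0000 cont=0.0000 V=0.0000[hold]  S*(4)=-
k=3: j=0 S=93.5236 intr=13.2764 cont=19.4318 V=19.4318[hold]; j=1 S=128.6058 intr=0.0000 cont=6.2213 V=6.2213[hold]; j=2 S=176.8478 intr=0.0000 cont=0.9174 V=0.9174[hold]; j=3 S=243.1863 intr=0.0000 cont=0.0000 V=0.0000[hold]  S*(3)=-
k=2: j=0 S=109.6708 intr=0.0000 cont=12.9485 V=12.9485[hold]; j=1 S=150.8100 intr=0.0000 cont=3.6300 V=3.6300[hold]; j=2 S=207.3812 intr=0.0000 cont=0.4704 V=0.4704[hold]  S*(2)=-
k=1: j=0 S=128.6058 intr=0.0000 cont=8.3809 V=8.3809[hold]; j=1 S=176.8478 intr=0.0000 cont=2.0868 V=2.0868[hold]  S*(1)=-
k=0: j=0 S=150.8100 intr=0.0000 cont=5.2985 V=5.2985[hold]  S*(0)=-

price = 5.2985
boundary = - - - - - 68.0114 79.7538
tree:
5.2985
8.3809 2.0868
12.9485 3.6300 0.4704
19.4318 6.2213 0.9174 0.0000
28.1099 10.4593 1.7893 0.0000 0.0000
38.7886 17.1335 3.4899 0.0000 0.0000 0.0000
48.8021 27.0462 6.8069 0.0000 0.0000 0.0000 0.0000
57.3413 38.7886 13.2764 0.0000 0.0000 0.0000 0.0000 0.0000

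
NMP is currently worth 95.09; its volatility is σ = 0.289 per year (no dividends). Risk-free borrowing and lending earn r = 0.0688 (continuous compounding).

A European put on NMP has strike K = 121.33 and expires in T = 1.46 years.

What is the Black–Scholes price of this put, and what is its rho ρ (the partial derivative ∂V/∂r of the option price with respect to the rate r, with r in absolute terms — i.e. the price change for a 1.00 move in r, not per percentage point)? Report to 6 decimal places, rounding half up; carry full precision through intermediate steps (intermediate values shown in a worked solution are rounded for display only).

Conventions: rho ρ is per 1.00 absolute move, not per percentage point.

σ√T = 0.289·√1.46 = 0.349200
d₁ = (ln(S/K) + (r+σ²/2)T) / (σ√T) = (ln(95.09/121.33) + (0.0688+0.289²/2)·1.46) / 0.349200 = (-0.243690 + 0.161418) / 0.349200 = -0.235601
d₂ = d₁ − σ√T = -0.235601 − 0.349200 = -0.584801
e^{−rT} = 0.904432
N(−d₁) = 0.593129,  N(−d₂) = 0.720659
Put price V = K·e^{−rT}·N(−d₂) − S·N(−d₁) = 79.081373 − 56.400632 = 22.680741
ρ = −K·T·e^{−rT}·N(−d₂) = -115.458804

price = 22.680741
ρ = -115.458804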